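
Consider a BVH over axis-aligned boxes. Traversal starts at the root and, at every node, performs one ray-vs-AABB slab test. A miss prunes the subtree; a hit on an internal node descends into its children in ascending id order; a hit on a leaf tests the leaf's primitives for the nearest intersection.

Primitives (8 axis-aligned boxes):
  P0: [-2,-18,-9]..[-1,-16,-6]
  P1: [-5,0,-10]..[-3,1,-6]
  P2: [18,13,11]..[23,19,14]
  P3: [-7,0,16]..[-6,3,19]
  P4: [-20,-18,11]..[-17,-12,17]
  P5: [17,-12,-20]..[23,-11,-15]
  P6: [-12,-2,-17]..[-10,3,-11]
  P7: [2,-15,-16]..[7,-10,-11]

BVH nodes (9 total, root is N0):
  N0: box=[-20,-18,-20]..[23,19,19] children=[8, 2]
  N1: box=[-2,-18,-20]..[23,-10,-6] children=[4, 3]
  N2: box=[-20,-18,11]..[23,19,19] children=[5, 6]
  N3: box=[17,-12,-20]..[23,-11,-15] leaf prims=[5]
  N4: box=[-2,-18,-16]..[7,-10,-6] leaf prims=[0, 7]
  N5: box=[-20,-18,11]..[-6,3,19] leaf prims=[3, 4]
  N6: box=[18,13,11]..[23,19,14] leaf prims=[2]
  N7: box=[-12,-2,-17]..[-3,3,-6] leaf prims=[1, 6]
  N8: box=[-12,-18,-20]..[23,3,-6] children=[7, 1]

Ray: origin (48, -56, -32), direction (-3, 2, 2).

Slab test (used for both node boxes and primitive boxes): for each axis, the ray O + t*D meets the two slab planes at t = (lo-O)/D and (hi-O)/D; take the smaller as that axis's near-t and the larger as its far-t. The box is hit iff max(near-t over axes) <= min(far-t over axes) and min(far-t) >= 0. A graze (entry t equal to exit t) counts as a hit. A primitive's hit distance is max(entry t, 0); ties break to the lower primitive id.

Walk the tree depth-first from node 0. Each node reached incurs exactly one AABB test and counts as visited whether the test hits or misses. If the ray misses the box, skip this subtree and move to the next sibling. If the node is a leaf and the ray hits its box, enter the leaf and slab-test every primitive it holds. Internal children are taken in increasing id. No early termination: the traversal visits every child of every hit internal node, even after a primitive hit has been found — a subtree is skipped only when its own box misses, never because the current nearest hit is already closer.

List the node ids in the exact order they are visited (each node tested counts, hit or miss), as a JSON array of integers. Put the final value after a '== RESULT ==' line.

Traverse from the root:
N0 x:[25/3,68/3] y:[19,75/2] z:[6,51/2] -> hit [19,68/3], descend [2, 8]
  N2 x:[25/3,68/3] y:[19,75/2] z:[43/2,51/2] -> hit [43/2,68/3], descend [5, 6]
    N5 x:[18,68/3] y:[19,59/2] z:[43/2,51/2] -> hit [43/2,68/3] leaf, test {P3(miss), P4@t=65/3}
    N6 x:[25/3,10] y:[69/2,75/2] z:[43/2,23] -> miss, prune
  N8 x:[25/3,20] y:[19,59/2] z:[6,13] -> miss, prune

Visited [0, 2, 5, 6, 8]. Tests: 5 box, 1 leaf. Nearest: P4.

== RESULT ==
[0, 2, 5, 6, 8]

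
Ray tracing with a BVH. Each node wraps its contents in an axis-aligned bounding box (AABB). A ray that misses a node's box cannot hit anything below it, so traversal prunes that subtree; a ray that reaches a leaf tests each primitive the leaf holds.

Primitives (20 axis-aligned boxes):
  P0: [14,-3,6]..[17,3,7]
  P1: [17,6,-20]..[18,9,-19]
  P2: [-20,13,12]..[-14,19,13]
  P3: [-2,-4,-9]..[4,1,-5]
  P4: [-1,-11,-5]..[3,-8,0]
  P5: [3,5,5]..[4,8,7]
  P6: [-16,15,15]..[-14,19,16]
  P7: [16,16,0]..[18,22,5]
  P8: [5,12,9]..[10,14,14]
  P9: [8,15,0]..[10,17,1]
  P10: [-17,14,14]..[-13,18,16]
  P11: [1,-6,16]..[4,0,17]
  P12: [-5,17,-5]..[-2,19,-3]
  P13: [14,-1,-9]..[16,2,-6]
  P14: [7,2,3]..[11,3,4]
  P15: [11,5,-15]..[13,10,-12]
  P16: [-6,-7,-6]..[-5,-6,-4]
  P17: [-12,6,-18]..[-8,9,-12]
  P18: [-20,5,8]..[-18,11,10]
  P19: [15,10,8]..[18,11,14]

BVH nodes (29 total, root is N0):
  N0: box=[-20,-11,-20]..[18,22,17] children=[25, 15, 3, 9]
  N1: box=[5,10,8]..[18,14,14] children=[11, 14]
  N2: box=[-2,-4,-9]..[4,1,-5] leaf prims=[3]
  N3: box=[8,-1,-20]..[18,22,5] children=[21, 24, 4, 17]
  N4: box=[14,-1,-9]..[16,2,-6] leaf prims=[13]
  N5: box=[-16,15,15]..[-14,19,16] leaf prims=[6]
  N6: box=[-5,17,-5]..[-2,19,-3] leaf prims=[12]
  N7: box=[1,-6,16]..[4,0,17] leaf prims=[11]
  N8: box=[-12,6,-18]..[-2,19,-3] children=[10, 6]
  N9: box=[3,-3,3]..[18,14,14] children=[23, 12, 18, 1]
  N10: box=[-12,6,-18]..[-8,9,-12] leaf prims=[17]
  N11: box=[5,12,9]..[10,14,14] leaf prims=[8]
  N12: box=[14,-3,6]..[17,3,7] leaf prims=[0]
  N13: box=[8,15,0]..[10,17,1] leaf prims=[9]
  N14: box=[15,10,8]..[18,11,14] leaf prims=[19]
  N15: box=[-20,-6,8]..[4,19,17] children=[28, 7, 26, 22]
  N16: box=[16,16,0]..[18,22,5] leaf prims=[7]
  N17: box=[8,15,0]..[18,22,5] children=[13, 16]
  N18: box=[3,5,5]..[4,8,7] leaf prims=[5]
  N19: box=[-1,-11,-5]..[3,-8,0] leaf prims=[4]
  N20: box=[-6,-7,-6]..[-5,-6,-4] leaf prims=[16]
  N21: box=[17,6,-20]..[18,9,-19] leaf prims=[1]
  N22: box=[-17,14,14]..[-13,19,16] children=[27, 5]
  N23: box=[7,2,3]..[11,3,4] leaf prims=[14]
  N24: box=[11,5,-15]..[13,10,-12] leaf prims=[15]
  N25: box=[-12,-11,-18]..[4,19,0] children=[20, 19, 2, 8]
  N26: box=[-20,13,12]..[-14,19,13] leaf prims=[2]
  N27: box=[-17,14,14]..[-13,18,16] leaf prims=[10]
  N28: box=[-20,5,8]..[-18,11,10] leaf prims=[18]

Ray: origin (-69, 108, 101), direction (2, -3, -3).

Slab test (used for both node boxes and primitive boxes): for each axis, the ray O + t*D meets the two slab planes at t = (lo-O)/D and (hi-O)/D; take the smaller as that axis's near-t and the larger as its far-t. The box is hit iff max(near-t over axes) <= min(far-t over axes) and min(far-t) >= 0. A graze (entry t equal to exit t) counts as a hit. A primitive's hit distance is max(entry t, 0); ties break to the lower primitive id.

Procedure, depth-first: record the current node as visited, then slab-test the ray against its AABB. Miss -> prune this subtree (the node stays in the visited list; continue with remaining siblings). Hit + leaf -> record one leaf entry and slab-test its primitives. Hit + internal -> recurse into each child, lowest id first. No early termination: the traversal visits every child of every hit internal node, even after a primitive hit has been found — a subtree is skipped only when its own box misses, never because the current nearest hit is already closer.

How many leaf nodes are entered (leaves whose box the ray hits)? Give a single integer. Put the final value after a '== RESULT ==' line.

Trace the traversal:
N0 x:[49/2,87/2] y:[86/3,119/3] z:[28,121/3] -> hit [86/3,119/3], descend [3, 9, 15, 25]
  N3 x:[77/2,87/2] y:[86/3,109/3] z:[32,121/3] -> miss, prune
  N9 x:[36,87/2] y:[94/3,37] z:[29,98/3] -> miss, prune
  N15 x:[49/2,73/2] y:[89/3,38] z:[28,31] -> hit [89/3,31], descend [7, 22, 26, 28]
    N7 x:[35,73/2] y:[36,38] z:[28,85/3] -> miss, prune
    N22 x:[26,28] y:[89/3,94/3] z:[85/3,29] -> miss, prune
    N26 x:[49/2,55/2] y:[89/3,95/3] z:[88/3,89/3] -> miss, prune
    N28 x:[49/2,51/2] y:[97/3,103/3] z:[91/3,31] -> miss, prune
  N25 x:[57/2,73/2] y:[89/3,119/3] z:[101/3,119/3] -> hit [101/3,73/2], descend [2, 8, 19, 20]
    N2 x:[67/2,73/2] y:[107/3,112/3] z:[106/3,110/3] -> hit [107/3,73/2] leaf, test {P3@t=107/3}
    N8 x:[57/2,67/2] y:[89/3,34] z:[104/3,119/3] -> miss, prune
    N19 x:[34,36] y:[116/3,119/3] z:[101/3,106/3] -> miss, prune
    N20 x:[63/2,32] y:[38,115/3] z:[35,107/3] -> miss, prune

Visited [0, 3, 9, 15, 7, 22, 26, 28, 25, 2, 8, 19, 20]. Tests: 13 box, 1 leaf. Nearest: P3.

== RESULT ==
1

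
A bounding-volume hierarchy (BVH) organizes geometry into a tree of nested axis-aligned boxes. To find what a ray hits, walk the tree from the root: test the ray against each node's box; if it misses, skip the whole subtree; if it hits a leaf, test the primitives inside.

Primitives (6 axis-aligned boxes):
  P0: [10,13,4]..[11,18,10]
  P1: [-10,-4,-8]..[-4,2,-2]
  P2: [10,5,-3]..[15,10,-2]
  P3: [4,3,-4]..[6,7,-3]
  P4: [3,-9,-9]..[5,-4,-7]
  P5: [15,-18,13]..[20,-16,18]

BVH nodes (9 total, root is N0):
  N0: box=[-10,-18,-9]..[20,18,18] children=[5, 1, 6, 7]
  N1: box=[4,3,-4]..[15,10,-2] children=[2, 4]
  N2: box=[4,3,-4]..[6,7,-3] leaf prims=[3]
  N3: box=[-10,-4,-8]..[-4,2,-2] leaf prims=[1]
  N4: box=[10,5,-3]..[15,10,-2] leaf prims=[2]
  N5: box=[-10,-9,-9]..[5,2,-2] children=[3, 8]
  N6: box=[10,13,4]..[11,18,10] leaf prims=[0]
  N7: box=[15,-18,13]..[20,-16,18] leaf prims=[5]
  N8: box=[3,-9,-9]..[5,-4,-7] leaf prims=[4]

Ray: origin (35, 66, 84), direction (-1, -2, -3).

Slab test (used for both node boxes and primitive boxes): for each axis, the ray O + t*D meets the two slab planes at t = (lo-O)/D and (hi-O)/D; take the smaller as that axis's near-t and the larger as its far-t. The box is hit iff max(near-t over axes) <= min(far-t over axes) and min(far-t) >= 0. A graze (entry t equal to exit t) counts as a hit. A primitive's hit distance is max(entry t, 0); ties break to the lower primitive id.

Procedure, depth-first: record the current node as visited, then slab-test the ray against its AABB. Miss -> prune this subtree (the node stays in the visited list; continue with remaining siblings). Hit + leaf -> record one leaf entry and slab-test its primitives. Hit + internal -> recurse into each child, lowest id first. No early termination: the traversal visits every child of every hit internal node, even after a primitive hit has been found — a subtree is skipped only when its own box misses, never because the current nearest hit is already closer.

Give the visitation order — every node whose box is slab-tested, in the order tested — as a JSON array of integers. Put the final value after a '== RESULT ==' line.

Walk:
N0 x:[15,45] y:[24,42] z:[22,31] -> hit [24,31], descend [1, 5, 6, 7]
  N1 x:[20,31] y:[28,63/2] z:[86/3,88/3] -> hit [86/3,88/3], descend [2, 4]
    N2 x:[29,31] y:[59/2,63/2] z:[29,88/3] -> miss, prune
    N4 x:[20,25] y:[28,61/2] z:[86/3,29] -> miss, prune
  N5 x:[30,45] y:[32,75/2] z:[86/3,31] -> miss, prune
  N6 x:[24,25] y:[24,53/2] z:[74/3,80/3] -> hit [74/3,25] leaf, test {P0@t=74/3}
  N7 x:[15,20] y:[41,42] z:[22,71/3] -> miss, prune

7 AABB tests over nodes [0, 1, 2, 4, 5, 6, 7]; 1 leaf entered; closest P0.

== RESULT ==
[0, 1, 2, 4, 5, 6, 7]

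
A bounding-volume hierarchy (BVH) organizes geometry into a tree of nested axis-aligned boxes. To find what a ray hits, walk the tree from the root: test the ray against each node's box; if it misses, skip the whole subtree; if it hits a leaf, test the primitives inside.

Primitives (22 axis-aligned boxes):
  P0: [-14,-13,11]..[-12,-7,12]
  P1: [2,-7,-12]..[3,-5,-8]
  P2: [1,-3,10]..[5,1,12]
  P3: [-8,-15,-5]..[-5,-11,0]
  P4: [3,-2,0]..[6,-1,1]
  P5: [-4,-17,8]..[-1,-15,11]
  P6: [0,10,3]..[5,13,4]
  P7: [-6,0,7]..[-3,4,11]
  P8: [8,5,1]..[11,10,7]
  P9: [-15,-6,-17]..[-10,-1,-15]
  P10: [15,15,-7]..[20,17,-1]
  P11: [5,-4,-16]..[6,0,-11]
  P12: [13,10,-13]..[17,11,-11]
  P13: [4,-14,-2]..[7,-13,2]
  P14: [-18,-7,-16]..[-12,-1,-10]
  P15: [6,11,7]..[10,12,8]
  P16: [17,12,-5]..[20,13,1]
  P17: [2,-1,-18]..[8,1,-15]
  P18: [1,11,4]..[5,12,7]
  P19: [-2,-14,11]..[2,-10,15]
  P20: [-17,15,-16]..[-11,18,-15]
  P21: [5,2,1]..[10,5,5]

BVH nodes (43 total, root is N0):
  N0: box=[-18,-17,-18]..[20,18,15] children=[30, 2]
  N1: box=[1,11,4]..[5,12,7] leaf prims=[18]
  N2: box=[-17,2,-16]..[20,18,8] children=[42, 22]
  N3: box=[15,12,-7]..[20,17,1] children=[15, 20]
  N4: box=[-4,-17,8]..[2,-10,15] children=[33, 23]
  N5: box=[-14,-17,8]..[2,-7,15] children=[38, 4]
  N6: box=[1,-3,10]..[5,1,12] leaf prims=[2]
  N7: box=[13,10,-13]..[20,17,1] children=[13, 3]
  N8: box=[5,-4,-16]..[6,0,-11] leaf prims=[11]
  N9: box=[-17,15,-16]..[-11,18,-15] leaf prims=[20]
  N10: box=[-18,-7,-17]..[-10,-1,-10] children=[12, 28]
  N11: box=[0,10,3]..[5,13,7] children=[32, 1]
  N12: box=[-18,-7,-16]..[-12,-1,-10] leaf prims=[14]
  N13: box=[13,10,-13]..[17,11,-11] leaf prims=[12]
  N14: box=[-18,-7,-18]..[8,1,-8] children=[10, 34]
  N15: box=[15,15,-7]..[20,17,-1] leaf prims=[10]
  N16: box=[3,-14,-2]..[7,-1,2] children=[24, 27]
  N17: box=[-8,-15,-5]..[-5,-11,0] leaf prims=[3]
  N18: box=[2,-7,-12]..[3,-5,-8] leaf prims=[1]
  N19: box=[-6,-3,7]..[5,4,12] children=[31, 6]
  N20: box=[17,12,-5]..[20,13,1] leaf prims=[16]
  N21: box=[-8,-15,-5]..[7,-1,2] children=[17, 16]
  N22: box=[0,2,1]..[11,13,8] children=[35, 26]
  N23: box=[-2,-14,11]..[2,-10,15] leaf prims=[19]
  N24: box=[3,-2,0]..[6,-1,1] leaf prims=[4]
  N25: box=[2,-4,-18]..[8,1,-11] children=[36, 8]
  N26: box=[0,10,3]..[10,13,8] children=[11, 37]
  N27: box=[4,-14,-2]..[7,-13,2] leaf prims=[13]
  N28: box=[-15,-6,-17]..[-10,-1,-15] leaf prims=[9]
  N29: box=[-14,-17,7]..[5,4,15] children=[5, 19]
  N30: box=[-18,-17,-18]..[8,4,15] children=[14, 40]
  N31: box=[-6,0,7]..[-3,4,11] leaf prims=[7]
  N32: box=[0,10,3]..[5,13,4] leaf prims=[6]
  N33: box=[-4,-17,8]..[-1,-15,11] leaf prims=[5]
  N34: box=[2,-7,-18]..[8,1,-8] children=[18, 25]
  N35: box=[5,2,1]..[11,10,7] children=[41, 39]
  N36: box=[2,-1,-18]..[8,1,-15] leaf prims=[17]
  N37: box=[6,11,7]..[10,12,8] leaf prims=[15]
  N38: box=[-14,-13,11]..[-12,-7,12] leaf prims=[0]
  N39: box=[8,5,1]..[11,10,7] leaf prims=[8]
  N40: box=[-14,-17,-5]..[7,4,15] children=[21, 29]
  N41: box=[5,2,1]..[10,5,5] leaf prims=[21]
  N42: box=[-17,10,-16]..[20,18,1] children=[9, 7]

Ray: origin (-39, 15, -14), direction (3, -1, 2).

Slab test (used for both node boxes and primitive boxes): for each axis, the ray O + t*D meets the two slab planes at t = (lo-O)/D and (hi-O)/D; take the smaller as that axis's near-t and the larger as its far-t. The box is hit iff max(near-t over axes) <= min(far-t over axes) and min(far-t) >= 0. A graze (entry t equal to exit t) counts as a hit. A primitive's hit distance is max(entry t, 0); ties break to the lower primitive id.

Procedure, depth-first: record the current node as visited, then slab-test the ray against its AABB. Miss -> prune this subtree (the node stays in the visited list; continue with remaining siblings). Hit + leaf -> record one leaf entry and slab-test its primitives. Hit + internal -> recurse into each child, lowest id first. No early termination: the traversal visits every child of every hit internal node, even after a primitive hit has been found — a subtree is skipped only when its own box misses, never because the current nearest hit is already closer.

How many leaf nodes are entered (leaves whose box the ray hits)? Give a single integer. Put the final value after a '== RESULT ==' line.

Traverse from the root:
N0 x:[7,59/3] y:[-3,32] z:[-2,29/2] -> hit [7,29/2], descend [2, 30]
  N2 x:[22/3,59/3] y:[-3,13] z:[-1,11] -> hit [22/3,11], descend [22, 42]
    N22 x:[13,50/3] y:[2,13] z:[15/2,11] -> miss, prune
    N42 x:[22/3,59/3] y:[-3,5] z:[-1,15/2] -> miss, prune
  N30 x:[7,47/3] y:[11,32] z:[-2,29/2] -> hit [11,29/2], descend [14, 40]
    N14 x:[7,47/3] y:[14,22] z:[-2,3] -> miss, prune
    N40 x:[25/3,46/3] y:[11,32] z:[9/2,29/2] -> hit [11,29/2], descend [21, 29]
      N21 x:[31/3,46/3] y:[16,30] z:[9/2,8] -> miss, prune
      N29 x:[25/3,44/3] y:[11,32] z:[21/2,29/2] -> hit [11,29/2], descend [5, 19]
        N5 x:[25/3,41/3] y:[22,32] z:[11,29/2] -> miss, prune
        N19 x:[11,44/3] y:[11,18] z:[21/2,13] -> hit [11,13], descend [6, 31]
          N6 x:[40/3,44/3] y:[14,18] z:[12,13] -> miss, prune
          N31 x:[11,12] y:[11,15] z:[21/2,25/2] -> hit [11,12] leaf, test {P7@t=11}

Visited [0, 2, 22, 42, 30, 14, 40, 21, 29, 5, 19, 6, 31]. Tests: 13 box, 1 leaf. Nearest: P7.

== RESULT ==
1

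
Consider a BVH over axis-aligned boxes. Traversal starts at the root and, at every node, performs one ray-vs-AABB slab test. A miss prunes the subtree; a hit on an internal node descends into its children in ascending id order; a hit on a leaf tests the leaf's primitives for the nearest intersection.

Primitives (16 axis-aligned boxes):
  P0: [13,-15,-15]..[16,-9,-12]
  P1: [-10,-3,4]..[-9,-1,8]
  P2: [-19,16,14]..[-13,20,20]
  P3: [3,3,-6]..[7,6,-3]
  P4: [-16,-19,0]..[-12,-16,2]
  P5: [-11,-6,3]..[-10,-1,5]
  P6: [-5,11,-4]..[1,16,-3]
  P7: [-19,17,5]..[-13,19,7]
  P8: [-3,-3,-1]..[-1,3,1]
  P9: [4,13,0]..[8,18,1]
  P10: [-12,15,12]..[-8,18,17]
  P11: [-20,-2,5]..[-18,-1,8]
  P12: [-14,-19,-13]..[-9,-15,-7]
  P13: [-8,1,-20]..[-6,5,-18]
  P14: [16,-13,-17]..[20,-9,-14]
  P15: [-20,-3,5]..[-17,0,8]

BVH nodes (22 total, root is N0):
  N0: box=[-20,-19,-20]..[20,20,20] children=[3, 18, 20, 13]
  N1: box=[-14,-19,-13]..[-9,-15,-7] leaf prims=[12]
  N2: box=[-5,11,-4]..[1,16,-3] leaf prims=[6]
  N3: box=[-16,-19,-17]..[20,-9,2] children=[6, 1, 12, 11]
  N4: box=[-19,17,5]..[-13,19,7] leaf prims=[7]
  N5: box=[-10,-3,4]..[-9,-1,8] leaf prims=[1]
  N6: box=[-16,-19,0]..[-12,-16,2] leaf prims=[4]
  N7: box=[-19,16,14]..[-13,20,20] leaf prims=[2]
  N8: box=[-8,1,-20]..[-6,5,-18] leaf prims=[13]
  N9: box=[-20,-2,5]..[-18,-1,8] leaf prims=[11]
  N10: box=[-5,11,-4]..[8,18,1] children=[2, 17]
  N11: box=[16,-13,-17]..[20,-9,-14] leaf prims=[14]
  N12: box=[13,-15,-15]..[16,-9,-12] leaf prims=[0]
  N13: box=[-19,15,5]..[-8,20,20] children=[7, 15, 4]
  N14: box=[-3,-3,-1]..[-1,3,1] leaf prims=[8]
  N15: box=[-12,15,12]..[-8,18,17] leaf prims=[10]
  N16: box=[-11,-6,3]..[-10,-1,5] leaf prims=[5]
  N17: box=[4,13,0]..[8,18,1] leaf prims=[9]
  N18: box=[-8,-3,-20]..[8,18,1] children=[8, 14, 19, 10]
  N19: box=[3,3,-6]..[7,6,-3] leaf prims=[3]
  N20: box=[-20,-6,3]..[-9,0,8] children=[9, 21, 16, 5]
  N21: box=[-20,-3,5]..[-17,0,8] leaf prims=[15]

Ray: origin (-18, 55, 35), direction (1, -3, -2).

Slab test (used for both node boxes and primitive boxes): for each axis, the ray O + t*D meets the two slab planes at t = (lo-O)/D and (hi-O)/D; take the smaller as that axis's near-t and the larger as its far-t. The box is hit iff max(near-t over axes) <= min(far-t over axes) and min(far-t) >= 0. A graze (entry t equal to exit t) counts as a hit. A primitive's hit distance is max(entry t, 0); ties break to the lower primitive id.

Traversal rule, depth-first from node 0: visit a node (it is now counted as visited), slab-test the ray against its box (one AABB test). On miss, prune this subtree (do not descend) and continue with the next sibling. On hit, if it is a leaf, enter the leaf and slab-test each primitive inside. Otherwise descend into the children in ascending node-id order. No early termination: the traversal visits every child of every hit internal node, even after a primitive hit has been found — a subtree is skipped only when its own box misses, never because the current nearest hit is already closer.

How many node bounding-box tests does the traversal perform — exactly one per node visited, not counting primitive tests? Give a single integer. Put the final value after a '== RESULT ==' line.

Traverse from the root:
N0 x:[-2,38] y:[35/3,74/3] z:[15/2,55/2] -> hit [35/3,74/3], descend [3, 13, 18, 20]
  N3 x:[2,38] y:[64/3,74/3] z:[33/2,26] -> hit [64/3,74/3], descend [1, 6, 11, 12]
    N1 x:[4,9] y:[70/3,74/3] z:[21,24] -> miss, prune
    N6 x:[2,6] y:[71/3,74/3] z:[33/2,35/2] -> miss, prune
    N11 x:[34,38] y:[64/3,68/3] z:[49/2,26] -> miss, prune
    N12 x:[31,34] y:[64/3,70/3] z:[47/2,25] -> miss, prune
  N13 x:[-1,10] y:[35/3,40/3] z:[15/2,15] -> miss, prune
  N18 x:[10,26] y:[37/3,58/3] z:[17,55/2] -> hit [17,58/3], descend [8, 10, 14, 19]
    N8 x:[10,12] y:[50/3,18] z:[53/2,55/2] -> miss, prune
    N10 x:[13,26] y:[37/3,44/3] z:[17,39/2] -> miss, prune
    N14 x:[15,17] y:[52/3,58/3] z:[17,18] -> miss, prune
    N19 x:[21,25] y:[49/3,52/3] z:[19,41/2] -> miss, prune
  N20 x:[-2,9] y:[55/3,61/3] z:[27/2,16] -> miss, prune

13 AABB tests over nodes [0, 3, 1, 6, 11, 12, 13, 18, 8, 10, 14, 19, 20]; 0 leaves entered; closest miss.

== RESULT ==
13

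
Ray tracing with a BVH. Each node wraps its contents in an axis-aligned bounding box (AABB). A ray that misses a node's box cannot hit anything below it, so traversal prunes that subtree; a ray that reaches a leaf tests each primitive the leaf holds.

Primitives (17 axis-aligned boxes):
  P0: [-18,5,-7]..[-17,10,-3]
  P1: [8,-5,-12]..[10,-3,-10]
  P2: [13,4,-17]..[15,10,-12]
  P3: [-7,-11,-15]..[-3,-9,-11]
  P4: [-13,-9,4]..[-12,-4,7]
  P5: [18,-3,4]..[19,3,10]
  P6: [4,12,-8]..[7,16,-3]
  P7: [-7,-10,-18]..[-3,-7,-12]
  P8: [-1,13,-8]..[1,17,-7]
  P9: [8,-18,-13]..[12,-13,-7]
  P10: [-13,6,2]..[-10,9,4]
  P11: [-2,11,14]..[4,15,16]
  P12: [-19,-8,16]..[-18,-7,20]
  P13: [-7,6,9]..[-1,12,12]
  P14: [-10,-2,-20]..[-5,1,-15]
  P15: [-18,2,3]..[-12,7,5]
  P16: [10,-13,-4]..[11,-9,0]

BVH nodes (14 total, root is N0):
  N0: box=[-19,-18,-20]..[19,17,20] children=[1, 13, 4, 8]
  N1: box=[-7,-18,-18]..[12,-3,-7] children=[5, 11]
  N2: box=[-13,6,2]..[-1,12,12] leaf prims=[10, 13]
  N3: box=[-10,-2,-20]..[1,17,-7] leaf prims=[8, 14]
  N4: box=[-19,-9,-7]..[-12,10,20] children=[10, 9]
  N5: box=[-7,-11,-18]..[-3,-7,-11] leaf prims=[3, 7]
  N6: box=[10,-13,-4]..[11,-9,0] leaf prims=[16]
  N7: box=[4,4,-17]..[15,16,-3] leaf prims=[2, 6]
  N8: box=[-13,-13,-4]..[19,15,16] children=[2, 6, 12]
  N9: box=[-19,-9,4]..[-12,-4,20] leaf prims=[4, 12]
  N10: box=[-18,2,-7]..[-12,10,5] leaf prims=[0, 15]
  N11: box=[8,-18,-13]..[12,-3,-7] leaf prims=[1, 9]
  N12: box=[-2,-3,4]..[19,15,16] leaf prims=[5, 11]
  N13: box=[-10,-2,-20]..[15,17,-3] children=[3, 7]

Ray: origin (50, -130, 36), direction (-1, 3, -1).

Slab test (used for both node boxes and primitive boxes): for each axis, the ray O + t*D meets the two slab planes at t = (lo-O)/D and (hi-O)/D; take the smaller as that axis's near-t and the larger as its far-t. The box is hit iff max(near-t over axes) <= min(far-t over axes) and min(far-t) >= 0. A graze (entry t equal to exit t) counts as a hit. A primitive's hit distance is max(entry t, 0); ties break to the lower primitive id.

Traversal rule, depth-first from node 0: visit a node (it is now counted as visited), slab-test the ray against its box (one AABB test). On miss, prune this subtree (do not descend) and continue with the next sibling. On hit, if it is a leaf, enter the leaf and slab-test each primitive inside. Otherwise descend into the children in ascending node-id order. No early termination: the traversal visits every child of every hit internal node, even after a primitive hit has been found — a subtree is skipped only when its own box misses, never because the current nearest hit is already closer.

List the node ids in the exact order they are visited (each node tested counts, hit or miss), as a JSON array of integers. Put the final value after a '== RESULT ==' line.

Walk:
N0 x:[31,69] y:[112/3,49] z:[16,56] -> hit [112/3,49], descend [1, 4, 8, 13]
  N1 x:[38,57] y:[112/3,127/3] z:[43,54] -> miss, prune
  N4 x:[62,69] y:[121/3,140/3] z:[16,43] -> miss, prune
  N8 x:[31,63] y:[39,145/3] z:[20,40] -> hit [39,40], descend [2, 6, 12]
    N2 x:[51,63] y:[136/3,142/3] z:[24,34] -> miss, prune
    N6 x:[39,40] y:[39,121/3] z:[36,40] -> hit [39,40] leaf, test {P16@t=39}
    N12 x:[31,52] y:[127/3,145/3] z:[20,32] -> miss, prune
  N13 x:[35,60] y:[128/3,49] z:[39,56] -> hit [128/3,49], descend [3, 7]
    N3 x:[49,60] y:[128/3,49] z:[43,56] -> hit [49,49] leaf, test {P8(miss), P14(miss)}
    N7 x:[35,46] y:[134/3,146/3] z:[39,53] -> hit [134/3,46] leaf, test {P2(miss), P6(miss)}

10 AABB tests over nodes [0, 1, 4, 8, 2, 6, 12, 13, 3, 7]; 3 leaves entered; closest P16.

== RESULT ==
[0, 1, 4, 8, 2, 6, 12, 13, 3, 7]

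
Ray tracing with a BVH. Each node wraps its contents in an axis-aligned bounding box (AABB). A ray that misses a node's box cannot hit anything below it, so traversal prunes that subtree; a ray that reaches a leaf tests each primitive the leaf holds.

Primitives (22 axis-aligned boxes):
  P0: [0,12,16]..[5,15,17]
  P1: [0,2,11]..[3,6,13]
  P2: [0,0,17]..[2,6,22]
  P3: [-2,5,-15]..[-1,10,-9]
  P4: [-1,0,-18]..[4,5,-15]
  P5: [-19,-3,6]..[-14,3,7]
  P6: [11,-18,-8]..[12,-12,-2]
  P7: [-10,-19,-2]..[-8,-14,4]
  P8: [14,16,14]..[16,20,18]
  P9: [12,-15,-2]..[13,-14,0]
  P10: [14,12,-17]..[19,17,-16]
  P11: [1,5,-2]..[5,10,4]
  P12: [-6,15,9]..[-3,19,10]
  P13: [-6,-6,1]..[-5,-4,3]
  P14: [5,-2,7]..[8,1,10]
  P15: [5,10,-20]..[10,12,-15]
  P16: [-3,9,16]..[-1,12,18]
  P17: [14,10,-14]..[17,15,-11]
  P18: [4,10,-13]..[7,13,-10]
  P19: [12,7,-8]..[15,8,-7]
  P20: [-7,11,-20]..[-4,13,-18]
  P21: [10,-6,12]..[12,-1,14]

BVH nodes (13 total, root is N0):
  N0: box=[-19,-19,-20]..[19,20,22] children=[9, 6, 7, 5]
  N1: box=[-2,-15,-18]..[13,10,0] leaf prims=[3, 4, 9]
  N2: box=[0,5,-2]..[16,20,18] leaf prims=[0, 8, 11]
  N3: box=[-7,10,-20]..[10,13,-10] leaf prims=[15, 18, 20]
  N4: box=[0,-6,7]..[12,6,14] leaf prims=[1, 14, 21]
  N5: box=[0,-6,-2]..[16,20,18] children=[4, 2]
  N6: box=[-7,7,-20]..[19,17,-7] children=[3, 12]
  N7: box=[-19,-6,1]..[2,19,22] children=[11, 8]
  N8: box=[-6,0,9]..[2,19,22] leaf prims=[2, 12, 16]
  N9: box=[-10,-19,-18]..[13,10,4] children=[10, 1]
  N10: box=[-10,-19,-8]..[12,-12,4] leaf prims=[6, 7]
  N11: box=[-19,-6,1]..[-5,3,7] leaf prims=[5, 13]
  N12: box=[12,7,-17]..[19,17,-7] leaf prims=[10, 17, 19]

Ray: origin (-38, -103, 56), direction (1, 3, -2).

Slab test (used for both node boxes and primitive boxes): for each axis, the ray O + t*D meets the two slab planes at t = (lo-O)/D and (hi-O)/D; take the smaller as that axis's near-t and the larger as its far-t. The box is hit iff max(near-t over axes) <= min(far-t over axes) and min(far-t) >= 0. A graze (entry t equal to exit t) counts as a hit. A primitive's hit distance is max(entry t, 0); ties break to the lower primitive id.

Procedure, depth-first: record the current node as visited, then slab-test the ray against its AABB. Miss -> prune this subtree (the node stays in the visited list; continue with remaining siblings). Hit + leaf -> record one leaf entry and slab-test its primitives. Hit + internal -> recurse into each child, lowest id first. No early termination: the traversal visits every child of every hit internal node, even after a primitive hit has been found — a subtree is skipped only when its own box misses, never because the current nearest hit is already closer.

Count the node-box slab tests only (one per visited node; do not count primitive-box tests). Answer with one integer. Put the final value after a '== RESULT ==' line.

Traverse from the root:
N0 x:[19,57] y:[28,41] z:[17,38] -> hit [28,38], descend [5, 6, 7, 9]
  N5 x:[38,54] y:[97/3,41] z:[19,29] -> miss, prune
  N6 x:[31,57] y:[110/3,40] z:[63/2,38] -> hit [110/3,38], descend [3, 12]
    N3 x:[31,48] y:[113/3,116/3] z:[33,38] -> hit [113/3,38] leaf, test {P15(miss), P18(miss), P20(miss)}
    N12 x:[50,57] y:[110/3,40] z:[63/2,73/2] -> miss, prune
  N7 x:[19,40] y:[97/3,122/3] z:[17,55/2] -> miss, prune
  N9 x:[28,51] y:[28,113/3] z:[26,37] -> hit [28,37], descend [1, 10]
    N1 x:[36,51] y:[88/3,113/3] z:[28,37] -> hit [36,37] leaf, test {P3(miss), P4(miss), P9(miss)}
    N10 x:[28,50] y:[28,91/3] z:[26,32] -> hit [28,91/3] leaf, test {P6(miss), P7@t=28}

order=[0, 5, 6, 3, 12, 7, 9, 1, 10]  |boxes|=9  |leaves|=3  hit=P7

== RESULT ==
9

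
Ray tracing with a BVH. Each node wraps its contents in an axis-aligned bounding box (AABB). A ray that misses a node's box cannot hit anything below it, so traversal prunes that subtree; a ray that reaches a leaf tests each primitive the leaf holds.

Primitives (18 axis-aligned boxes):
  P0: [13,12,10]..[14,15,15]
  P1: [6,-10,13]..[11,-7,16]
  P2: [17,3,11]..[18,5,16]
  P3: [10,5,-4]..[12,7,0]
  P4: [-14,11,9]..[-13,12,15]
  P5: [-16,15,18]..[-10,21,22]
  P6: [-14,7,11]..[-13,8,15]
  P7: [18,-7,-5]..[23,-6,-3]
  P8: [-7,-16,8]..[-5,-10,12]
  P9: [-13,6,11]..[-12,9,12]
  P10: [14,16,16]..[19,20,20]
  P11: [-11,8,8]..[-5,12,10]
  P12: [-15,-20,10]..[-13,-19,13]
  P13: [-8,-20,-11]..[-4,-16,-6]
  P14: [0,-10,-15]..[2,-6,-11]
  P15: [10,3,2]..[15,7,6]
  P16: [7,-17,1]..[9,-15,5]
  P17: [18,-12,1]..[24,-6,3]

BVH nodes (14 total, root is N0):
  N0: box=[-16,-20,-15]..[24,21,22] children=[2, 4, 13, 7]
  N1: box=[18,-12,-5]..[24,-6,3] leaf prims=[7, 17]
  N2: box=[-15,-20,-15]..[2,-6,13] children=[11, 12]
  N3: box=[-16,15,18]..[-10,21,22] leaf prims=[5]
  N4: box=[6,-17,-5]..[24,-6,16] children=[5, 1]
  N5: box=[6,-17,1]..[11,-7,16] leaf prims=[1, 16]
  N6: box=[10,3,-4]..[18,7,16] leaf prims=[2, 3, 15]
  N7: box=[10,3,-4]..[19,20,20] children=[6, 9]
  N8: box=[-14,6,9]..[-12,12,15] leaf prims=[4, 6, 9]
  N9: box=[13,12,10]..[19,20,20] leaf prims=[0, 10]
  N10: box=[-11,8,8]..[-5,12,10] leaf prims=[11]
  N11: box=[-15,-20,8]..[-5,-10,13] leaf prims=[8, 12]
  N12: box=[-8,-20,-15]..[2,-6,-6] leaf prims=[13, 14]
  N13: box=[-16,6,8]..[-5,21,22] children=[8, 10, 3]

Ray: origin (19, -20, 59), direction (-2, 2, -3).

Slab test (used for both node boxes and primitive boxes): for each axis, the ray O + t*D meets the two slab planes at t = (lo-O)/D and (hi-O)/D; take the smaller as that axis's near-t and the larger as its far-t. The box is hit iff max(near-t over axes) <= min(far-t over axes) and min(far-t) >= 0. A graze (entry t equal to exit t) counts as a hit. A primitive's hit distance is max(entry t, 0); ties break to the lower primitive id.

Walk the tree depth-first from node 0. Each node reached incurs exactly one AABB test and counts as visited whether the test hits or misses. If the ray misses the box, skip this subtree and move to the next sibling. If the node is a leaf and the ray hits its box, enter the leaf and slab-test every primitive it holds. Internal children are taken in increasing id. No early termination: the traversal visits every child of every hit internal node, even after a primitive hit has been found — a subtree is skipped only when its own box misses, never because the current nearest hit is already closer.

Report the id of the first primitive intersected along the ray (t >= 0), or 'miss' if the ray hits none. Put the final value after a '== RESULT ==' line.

Walk:
N0 x:[-5/2,35/2] y:[0,41/2] z:[37/3,74/3] -> hit [37/3,35/2], descend [2, 4, 7, 13]
  N2 x:[17/2,17] y:[0,7] z:[46/3,74/3] -> miss, prune
  N4 x:[-5/2,13/2] y:[3/2,7] z:[43/3,64/3] -> miss, prune
  N7 x:[0,9/2] y:[23/2,20] z:[13,21] -> miss, prune
  N13 x:[12,35/2] y:[13,41/2] z:[37/3,17] -> hit [13,17], descend [3, 8, 10]
    N3 x:[29/2,35/2] y:[35/2,41/2] z:[37/3,41/3] -> miss, prune
    N8 x:[31/2,33/2] y:[13,16] z:[44/3,50/3] -> hit [31/2,16] leaf, test {P4@t=16, P6(miss), P9(miss)}
    N10 x:[12,15] y:[14,16] z:[49/3,17] -> miss, prune

Visited [0, 2, 4, 7, 13, 3, 8, 10]. Tests: 8 box, 1 leaf. Nearest: P4.

== RESULT ==
4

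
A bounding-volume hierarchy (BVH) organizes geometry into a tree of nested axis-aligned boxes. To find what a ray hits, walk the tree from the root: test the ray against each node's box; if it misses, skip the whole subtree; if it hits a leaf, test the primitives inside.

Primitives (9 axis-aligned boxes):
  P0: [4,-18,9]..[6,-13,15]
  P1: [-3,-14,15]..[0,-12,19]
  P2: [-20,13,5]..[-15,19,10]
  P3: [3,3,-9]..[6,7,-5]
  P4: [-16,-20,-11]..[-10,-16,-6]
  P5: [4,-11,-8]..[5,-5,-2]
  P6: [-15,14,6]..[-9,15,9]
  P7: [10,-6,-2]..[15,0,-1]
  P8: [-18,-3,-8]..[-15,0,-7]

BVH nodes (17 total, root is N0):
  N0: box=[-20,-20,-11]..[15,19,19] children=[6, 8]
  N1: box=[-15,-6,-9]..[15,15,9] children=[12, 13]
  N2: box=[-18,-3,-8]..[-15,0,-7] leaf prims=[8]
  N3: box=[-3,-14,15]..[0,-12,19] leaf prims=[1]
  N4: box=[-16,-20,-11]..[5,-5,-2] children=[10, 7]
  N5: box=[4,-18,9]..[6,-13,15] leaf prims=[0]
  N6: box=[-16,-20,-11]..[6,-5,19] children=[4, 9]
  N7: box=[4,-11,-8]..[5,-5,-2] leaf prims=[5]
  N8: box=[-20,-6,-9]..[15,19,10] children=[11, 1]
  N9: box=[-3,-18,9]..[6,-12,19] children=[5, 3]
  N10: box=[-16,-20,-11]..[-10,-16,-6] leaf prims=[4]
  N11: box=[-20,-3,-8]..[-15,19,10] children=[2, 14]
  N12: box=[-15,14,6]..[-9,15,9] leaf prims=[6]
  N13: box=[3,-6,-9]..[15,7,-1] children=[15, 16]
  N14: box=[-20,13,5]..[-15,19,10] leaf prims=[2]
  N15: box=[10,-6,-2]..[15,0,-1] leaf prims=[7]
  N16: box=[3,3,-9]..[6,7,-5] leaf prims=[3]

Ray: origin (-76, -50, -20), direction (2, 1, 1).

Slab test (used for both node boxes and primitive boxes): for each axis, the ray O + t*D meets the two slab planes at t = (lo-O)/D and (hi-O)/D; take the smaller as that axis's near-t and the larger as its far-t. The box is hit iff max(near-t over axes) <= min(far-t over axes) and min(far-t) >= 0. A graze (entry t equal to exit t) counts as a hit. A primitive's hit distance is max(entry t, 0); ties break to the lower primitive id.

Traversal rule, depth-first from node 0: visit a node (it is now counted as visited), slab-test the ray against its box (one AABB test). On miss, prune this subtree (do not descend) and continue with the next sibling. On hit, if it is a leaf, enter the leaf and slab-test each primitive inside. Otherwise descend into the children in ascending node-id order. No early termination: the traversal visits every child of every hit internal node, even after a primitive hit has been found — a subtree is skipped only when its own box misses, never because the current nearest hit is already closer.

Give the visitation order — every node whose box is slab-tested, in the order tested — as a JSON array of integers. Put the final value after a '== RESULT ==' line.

Traverse from the root:
N0 x:[28,91/2] y:[30,69] z:[9,39] -> hit [30,39], descend [6, 8]
  N6 x:[30,41] y:[30,45] z:[9,39] -> hit [30,39], descend [4, 9]
    N4 x:[30,81/2] y:[30,45] z:[9,18] -> miss, prune
    N9 x:[73/2,41] y:[32,38] z:[29,39] -> hit [73/2,38], descend [3, 5]
      N3 x:[73/2,38] y:[36,38] z:[35,39] -> hit [73/2,38] leaf, test {P1@t=73/2}
      N5 x:[40,41] y:[32,37] z:[29,35] -> miss, prune
  N8 x:[28,91/2] y:[44,69] z:[11,30] -> miss, prune

7 AABB tests over nodes [0, 6, 4, 9, 3, 5, 8]; 1 leaf entered; closest P1.

== RESULT ==
[0, 6, 4, 9, 3, 5, 8]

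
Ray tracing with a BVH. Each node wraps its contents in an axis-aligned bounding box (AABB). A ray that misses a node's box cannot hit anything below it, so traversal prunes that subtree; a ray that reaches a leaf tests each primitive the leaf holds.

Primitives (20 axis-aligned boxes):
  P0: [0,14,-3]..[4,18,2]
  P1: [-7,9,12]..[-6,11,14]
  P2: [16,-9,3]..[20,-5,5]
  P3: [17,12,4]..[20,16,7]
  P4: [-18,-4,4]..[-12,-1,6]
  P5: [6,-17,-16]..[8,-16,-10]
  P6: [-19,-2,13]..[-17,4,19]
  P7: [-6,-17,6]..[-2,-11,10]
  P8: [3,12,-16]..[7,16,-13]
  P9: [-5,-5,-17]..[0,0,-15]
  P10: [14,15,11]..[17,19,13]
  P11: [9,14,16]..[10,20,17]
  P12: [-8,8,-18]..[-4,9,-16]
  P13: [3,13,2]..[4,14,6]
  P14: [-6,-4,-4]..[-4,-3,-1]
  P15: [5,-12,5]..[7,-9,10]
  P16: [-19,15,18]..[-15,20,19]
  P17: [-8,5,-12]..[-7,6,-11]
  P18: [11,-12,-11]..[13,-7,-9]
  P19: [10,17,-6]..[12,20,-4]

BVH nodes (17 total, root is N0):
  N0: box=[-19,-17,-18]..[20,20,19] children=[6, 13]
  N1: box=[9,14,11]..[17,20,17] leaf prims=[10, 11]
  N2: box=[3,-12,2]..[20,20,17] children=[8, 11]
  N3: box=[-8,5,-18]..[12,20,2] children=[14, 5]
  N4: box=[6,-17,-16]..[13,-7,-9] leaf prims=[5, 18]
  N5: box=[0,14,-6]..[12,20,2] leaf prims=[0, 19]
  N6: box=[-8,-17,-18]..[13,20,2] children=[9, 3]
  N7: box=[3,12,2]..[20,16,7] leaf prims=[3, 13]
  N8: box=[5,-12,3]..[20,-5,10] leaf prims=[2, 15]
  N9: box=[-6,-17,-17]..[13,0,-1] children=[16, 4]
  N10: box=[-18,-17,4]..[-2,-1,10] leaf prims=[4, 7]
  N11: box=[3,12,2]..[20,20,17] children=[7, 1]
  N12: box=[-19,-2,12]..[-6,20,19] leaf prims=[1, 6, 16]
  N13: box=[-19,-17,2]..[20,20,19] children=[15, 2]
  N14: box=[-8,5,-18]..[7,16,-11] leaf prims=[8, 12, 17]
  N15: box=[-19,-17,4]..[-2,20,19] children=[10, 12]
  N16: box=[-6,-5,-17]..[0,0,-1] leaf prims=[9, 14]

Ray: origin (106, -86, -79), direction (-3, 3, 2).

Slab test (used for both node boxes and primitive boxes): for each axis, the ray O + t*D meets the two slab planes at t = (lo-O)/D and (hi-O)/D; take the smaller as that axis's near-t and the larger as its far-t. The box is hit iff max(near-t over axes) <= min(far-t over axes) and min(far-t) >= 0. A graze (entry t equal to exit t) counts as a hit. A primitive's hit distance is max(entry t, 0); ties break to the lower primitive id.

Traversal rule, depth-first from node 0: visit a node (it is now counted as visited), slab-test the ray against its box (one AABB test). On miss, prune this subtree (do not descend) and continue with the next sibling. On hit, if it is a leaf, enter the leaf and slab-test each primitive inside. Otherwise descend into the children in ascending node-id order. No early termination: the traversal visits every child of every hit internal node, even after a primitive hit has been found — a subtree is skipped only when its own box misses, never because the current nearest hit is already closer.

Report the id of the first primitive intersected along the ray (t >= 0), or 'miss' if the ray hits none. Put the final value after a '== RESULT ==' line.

Walk:
N0 x:[86/3,125/3] y:[23,106/3] z:[61/2,49] -> hit [61/2,106/3], descend [6, 13]
  N6 x:[31,38] y:[23,106/3] z:[61/2,81/2] -> hit [31,106/3], descend [3, 9]
    N3 x:[94/3,38] y:[91/3,106/3] z:[61/2,81/2] -> hit [94/3,106/3], descend [5, 14]
      N5 x:[94/3,106/3] y:[100/3,106/3] z:[73/2,81/2] -> miss, prune
      N14 x:[33,38] y:[91/3,34] z:[61/2,34] -> hit [33,34] leaf, test {P8@t=33, P12(miss), P17(miss)}
    N9 x:[31,112/3] y:[23,86/3] z:[31,39] -> miss, prune
  N13 x:[86/3,125/3] y:[23,106/3] z:[81/2,49] -> miss, prune

Summary -> nodes [0, 6, 3, 5, 14, 9, 13]; box-tests=7; leaf-entries=1; first=P8

== RESULT ==
8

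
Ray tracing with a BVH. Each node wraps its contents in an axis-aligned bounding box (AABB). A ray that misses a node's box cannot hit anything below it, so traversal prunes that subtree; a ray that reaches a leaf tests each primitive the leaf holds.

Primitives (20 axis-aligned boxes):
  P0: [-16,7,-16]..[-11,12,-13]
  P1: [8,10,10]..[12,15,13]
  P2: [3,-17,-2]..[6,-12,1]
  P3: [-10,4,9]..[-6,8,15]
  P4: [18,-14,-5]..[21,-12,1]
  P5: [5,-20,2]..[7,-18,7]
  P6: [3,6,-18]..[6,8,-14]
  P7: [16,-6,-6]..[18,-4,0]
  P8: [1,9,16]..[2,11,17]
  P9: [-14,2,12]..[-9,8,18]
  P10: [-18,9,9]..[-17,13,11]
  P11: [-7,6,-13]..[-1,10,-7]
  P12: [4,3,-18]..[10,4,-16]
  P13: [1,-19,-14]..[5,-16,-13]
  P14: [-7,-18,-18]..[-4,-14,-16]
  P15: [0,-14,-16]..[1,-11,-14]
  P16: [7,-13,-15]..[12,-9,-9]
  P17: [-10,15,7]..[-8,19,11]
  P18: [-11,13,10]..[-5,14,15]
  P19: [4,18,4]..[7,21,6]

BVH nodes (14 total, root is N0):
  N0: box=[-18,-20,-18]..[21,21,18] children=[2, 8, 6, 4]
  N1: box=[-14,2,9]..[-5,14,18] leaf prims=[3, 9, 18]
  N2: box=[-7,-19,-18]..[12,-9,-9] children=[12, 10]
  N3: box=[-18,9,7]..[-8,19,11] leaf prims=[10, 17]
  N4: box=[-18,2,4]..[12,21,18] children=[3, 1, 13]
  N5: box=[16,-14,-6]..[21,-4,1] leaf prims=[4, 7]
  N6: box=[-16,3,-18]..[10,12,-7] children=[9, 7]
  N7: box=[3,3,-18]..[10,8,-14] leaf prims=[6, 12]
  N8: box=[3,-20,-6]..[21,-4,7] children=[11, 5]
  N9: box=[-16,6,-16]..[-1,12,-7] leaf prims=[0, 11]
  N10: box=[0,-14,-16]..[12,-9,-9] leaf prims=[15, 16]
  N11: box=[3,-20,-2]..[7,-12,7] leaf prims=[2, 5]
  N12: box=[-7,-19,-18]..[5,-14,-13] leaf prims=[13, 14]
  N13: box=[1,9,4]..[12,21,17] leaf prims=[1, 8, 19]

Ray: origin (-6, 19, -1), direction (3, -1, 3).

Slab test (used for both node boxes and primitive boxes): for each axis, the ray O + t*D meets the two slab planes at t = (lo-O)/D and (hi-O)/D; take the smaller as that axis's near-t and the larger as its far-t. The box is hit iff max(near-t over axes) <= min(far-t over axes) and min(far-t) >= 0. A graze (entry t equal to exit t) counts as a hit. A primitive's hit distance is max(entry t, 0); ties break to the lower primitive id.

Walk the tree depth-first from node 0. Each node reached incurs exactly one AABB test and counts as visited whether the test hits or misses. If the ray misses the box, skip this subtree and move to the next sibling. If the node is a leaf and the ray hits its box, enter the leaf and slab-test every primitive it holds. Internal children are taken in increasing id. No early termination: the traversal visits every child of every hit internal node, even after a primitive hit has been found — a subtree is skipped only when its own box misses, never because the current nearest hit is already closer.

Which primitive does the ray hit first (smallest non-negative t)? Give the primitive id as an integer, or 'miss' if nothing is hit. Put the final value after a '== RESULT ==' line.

Walk:
N0 x:[-4,9] y:[-2,39] z:[-17/3,19/3] -> hit [-2,19/3], descend [2, 4, 6, 8]
  N2 x:[-1/3,6] y:[28,38] z:[-17/3,-8/3] -> miss, prune
  N4 x:[-4,6] y:[-2,17] z:[5/3,19/3] -> hit [5/3,6], descend [1, 3, 13]
    N1 x:[-8/3,1/3] y:[5,17] z:[10/3,19/3] -> miss, prune
    N3 x:[-4,-2/3] y:[0,10] z:[8/3,4] -> miss, prune
    N13 x:[7/3,6] y:[-2,10] z:[5/3,6] -> hit [7/3,6] leaf, test {P1@t=14/3, P8(miss), P19(miss)}
  N6 x:[-10/3,16/3] y:[7,16] z:[-17/3,-2] -> miss, prune
  N8 x:[3,9] y:[23,39] z:[-5/3,8/3] -> miss, prune

8 AABB tests over nodes [0, 2, 4, 1, 3, 13, 6, 8]; 1 leaf entered; closest P1.

== RESULT ==
1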